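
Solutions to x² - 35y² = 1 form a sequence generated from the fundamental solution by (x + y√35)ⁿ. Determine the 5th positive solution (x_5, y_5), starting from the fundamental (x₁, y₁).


Step 1: Find the fundamental solution (x₁, y₁) of x² - 35y² = 1.
  Expand √35 as a continued fraction. a₀ = ⌊√35⌋ = 5; iterate m_{k+1} = d_k·a_k − m_k, d_{k+1} = (35 − m_{k+1}²)/d_k, a_{k+1} = ⌊(a₀ + m_{k+1})/d_{k+1}⌋ (starting m₀ = 0, d₀ = 1), with convergents p_k = a_k·p_{k-1} + p_{k-2}, q_k = a_k·q_{k-1} + q_{k-2} (p₋₁ = 1, q₋₁ = 0):
  k = 0: a₀ = 5; p₀/q₀ = 5/1; p₀² − 35·q₀² = 25 − 35 = -10.
  k = 1: m = 5, d = 10, a = ⌊(5 + 5)/10⌋ = 1; p/q = (1·5 + 1)/(1·1 + 0) = 6/1; p² − 35·q² = 36 − 35 = 1.
  The first convergent with p² − 35·q² = 1 gives the fundamental solution (x₁, y₁) = (6, 1).
Step 2: Apply the recurrence (x_{n+1}, y_{n+1}) = (x₁x_n + 35y₁y_n, x₁y_n + y₁x_n) repeatedly.
  From (x_1, y_1) = (6, 1): x_2 = 6·6 + 35·1·1 = 71; y_2 = 6·1 + 1·6 = 12.
  From (x_2, y_2) = (71, 12): x_3 = 6·71 + 35·1·12 = 846; y_3 = 6·12 + 1·71 = 143.
  From (x_3, y_3) = (846, 143): x_4 = 6·846 + 35·1·143 = 10081; y_4 = 6·143 + 1·846 = 1704.
  From (x_4, y_4) = (10081, 1704): x_5 = 6·10081 + 35·1·1704 = 120126; y_5 = 6·1704 + 1·10081 = 20305.
Step 3: Verify x_5² - 35·y_5² = 14430255876 - 14430255875 = 1 (should be 1). ✓

(x_1, y_1) = (6, 1); (x_5, y_5) = (120126, 20305).


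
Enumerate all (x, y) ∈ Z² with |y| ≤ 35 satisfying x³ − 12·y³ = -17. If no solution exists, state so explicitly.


The equation is x³ - 12y³ = -17. For fixed y, x³ = 12·y³ − 17, so a solution requires the RHS to be a perfect cube.
Strategy: iterate y from -35 to 35, compute RHS = 12·y³ − 17, and check whether it is a (positive or negative) perfect cube.
Check small values of y:
  y = 0: RHS = -17 is not a perfect cube.
  y = 1: RHS = -5 is not a perfect cube.
  y = -1: RHS = -29 is not a perfect cube.
  y = 2: RHS = 79 is not a perfect cube.
  y = -2: RHS = -113 is not a perfect cube.
  y = 3: RHS = 307 is not a perfect cube.
  y = -3: RHS = -341 is not a perfect cube.
Continuing the search up to |y| = 35 finds no solutions either.
No (x, y) in the scanned range satisfies the equation.

No integer solutions with |y| ≤ 35.


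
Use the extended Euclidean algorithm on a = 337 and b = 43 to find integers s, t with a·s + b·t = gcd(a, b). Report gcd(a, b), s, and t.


Euclidean algorithm on (337, 43) — divide until remainder is 0:
  337 = 7 · 43 + 36
  43 = 1 · 36 + 7
  36 = 5 · 7 + 1
  7 = 7 · 1 + 0
gcd(337, 43) = 1.
Track Bezout coefficients alongside the remainders: start with r₀ = 337 = a·1 + b·0 (s = 1, t = 0) and r₁ = 43 = a·0 + b·1 (s = 0, t = 1); each new remainder r_{k+1} = r_{k-1} − q_k·r_k inherits s_{k+1} = s_{k-1} − q_k·s_k, t_{k+1} = t_{k-1} − q_k·t_k, so r_k = a·s_k + b·t_k at every step:
  q = 7: r = 36, s = 1 − 7·0 = 1, t = 0 − 7·1 = -7  (check: 337·1 + 43·(-7) = 36)
  q = 1: r = 7, s = 0 − 1·1 = -1, t = 1 − 1·(-7) = 8  (check: 337·(-1) + 43·8 = 7)
  q = 5: r = 1, s = 1 − 5·(-1) = 6, t = -7 − 5·8 = -47  (check: 337·6 + 43·(-47) = 1)
The row with r = 1 (the gcd) gives the Bezout coefficients s = 6, t = -47.
Result: 337 · (6) + 43 · (-47) = 1.

gcd(337, 43) = 1; s = 6, t = -47 (check: 337·6 + 43·(-47) = 1).


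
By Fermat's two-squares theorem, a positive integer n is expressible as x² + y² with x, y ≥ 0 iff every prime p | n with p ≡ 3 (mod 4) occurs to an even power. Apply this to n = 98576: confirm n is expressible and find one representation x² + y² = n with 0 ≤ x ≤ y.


Step 1: Factor n = 98576 = 2^4 · 61 · 101.
Step 2: Check the mod-4 condition on each prime factor: 2 = 2 (special); 61 ≡ 1 (mod 4), exponent 1; 101 ≡ 1 (mod 4), exponent 1.
All primes ≡ 3 (mod 4) appear to even exponent (or don't appear), so by the two-squares theorem n IS expressible as a sum of two squares.
Step 3: Build a representation. Group n = k² · m with k = 4 and m = 61 · 101 = 6161 (a product of primes ≡ 1 (mod 4)); a representation of m scales to one of n via (k·x)² + (k·y)² = k²(x² + y²). Each prime p ≡ 1 (mod 4) is itself a sum of two squares; find a² by testing p − a² for a perfect square:
  61: 61 − 1² = 60, 61 − 2² = 57, 61 − 3² = 52, 61 − 4² = 45, 61 − 5² = 36 = 6² ⇒ 61 = 5² + 6².
  101: 101 − 1² = 100 = 10² ⇒ 101 = 1² + 10².
  Combine using the Brahmagupta–Fibonacci identity (a² + b²)(c² + d²) = (ac − bd)² + (ad + bc)² = (ac + bd)² + (ad − bc)²:
  61 · 101 = 6161: from (5² + 6²)(1² + 10²), take (5·1 − 6·10, 5·10 + 6·1) = (5 − 60, 50 + 6) = (-55, 56); dropping signs (only squares matter) gives (55, 56); check 55² + 56² = 3025 + 3136 = 6161 ✓.
  Scale by k = 4: (4·55, 4·56) = (220, 224).
Step 4: Order so x ≤ y and verify: 220² + 224² = 48400 + 50176 = 98576 = n. ✓

n = 98576 = 220² + 224² (one valid representation with x ≤ y).


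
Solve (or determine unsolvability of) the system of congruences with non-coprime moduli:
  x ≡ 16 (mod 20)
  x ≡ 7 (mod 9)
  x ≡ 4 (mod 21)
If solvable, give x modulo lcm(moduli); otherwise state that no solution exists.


Moduli 20, 9, 21 are not pairwise coprime, so CRT works modulo lcm(m_i) when all pairwise compatibility conditions hold.
Pairwise compatibility: gcd(m_i, m_j) must divide a_i - a_j for every pair.
Merge one congruence at a time:
  Start: x ≡ 16 (mod 20).
  Combine with x ≡ 7 (mod 9): gcd(20, 9) = 1; 7 - 16 = -9, which IS divisible by 1, so compatible.
    Write x = 16 + 20·t and substitute into x ≡ 7 (mod 9): 20·t ≡ 7 − 16 = -9 (mod 9).
    Reduce coefficients mod 9: 2·t ≡ 0 (mod 9).
    The inverse of 2 mod 9 is 5 (since 2·5 = 10 = 1·9 + 1), so t ≡ 5·0 = 0 ≡ 0 (mod 9).
    Then x = 16 + 20·0 = 16, valid modulo lcm(20, 9) = 180: x ≡ 16 (mod 180).
  Combine with x ≡ 4 (mod 21): gcd(180, 21) = 3; 4 - 16 = -12, which IS divisible by 3, so compatible.
    Write x = 16 + 180·t and substitute into x ≡ 4 (mod 21): 180·t ≡ 4 − 16 = -12 (mod 21).
    Divide the congruence (and modulus) by g = 3: 60·t ≡ -4 (mod 7).
    Reduce coefficients mod 7: 4·t ≡ 3 (mod 7).
    The inverse of 4 mod 7 is 2 (since 4·2 = 8 = 1·7 + 1), so t ≡ 2·3 = 6 ≡ 6 (mod 7).
    Then x = 16 + 180·6 = 1096, valid modulo lcm(180, 21) = 1260: x ≡ 1096 (mod 1260).
Verify: 1096 mod 20 = 16, 1096 mod 9 = 7, 1096 mod 21 = 4.

x ≡ 1096 (mod 1260).


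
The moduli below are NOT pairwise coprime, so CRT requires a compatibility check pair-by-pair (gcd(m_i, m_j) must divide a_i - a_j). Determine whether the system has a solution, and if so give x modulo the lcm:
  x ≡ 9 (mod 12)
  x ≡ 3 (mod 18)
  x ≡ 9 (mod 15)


Moduli 12, 18, 15 are not pairwise coprime, so CRT works modulo lcm(m_i) when all pairwise compatibility conditions hold.
Pairwise compatibility: gcd(m_i, m_j) must divide a_i - a_j for every pair.
Merge one congruence at a time:
  Start: x ≡ 9 (mod 12).
  Combine with x ≡ 3 (mod 18): gcd(12, 18) = 6; 3 - 9 = -6, which IS divisible by 6, so compatible.
    Write x = 9 + 12·t and substitute into x ≡ 3 (mod 18): 12·t ≡ 3 − 9 = -6 (mod 18).
    Divide the congruence (and modulus) by g = 6: 2·t ≡ -1 (mod 3).
    Reduce coefficients mod 3: 2·t ≡ 2 (mod 3).
    The inverse of 2 mod 3 is 2 (since 2·2 = 4 = 1·3 + 1), so t ≡ 2·2 = 4 ≡ 1 (mod 3).
    Then x = 9 + 12·1 = 21, valid modulo lcm(12, 18) = 36: x ≡ 21 (mod 36).
  Combine with x ≡ 9 (mod 15): gcd(36, 15) = 3; 9 - 21 = -12, which IS divisible by 3, so compatible.
    Write x = 21 + 36·t and substitute into x ≡ 9 (mod 15): 36·t ≡ 9 − 21 = -12 (mod 15).
    Divide the congruence (and modulus) by g = 3: 12·t ≡ -4 (mod 5).
    Reduce coefficients mod 5: 2·t ≡ 1 (mod 5).
    The inverse of 2 mod 5 is 3 (since 2·3 = 6 = 1·5 + 1), so t ≡ 3·1 = 3 ≡ 3 (mod 5).
    Then x = 21 + 36·3 = 129, valid modulo lcm(36, 15) = 180: x ≡ 129 (mod 180).
Verify: 129 mod 12 = 9, 129 mod 18 = 3, 129 mod 15 = 9.

x ≡ 129 (mod 180).


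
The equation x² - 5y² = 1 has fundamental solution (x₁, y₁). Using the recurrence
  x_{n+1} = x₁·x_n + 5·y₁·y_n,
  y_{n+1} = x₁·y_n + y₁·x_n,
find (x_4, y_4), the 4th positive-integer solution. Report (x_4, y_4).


Step 1: Find the fundamental solution (x₁, y₁) of x² - 5y² = 1.
  Expand √5 as a continued fraction. a₀ = ⌊√5⌋ = 2; iterate m_{k+1} = d_k·a_k − m_k, d_{k+1} = (5 − m_{k+1}²)/d_k, a_{k+1} = ⌊(a₀ + m_{k+1})/d_{k+1}⌋ (starting m₀ = 0, d₀ = 1), with convergents p_k = a_k·p_{k-1} + p_{k-2}, q_k = a_k·q_{k-1} + q_{k-2} (p₋₁ = 1, q₋₁ = 0):
  k = 0: a₀ = 2; p₀/q₀ = 2/1; p₀² − 5·q₀² = 4 − 5 = -1.
  k = 1: m = 2, d = 1, a = ⌊(2 + 2)/1⌋ = 4; p/q = (4·2 + 1)/(4·1 + 0) = 9/4; p² − 5·q² = 81 − 80 = 1.
  The first convergent with p² − 5·q² = 1 gives the fundamental solution (x₁, y₁) = (9, 4).
Step 2: Apply the recurrence (x_{n+1}, y_{n+1}) = (x₁x_n + 5y₁y_n, x₁y_n + y₁x_n) repeatedly.
  From (x_1, y_1) = (9, 4): x_2 = 9·9 + 5·4·4 = 161; y_2 = 9·4 + 4·9 = 72.
  From (x_2, y_2) = (161, 72): x_3 = 9·161 + 5·4·72 = 2889; y_3 = 9·72 + 4·161 = 1292.
  From (x_3, y_3) = (2889, 1292): x_4 = 9·2889 + 5·4·1292 = 51841; y_4 = 9·1292 + 4·2889 = 23184.
Step 3: Verify x_4² - 5·y_4² = 2687489281 - 2687489280 = 1 (should be 1). ✓

(x_1, y_1) = (9, 4); (x_4, y_4) = (51841, 23184).


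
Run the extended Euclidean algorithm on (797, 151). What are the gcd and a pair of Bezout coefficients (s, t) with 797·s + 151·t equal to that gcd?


Euclidean algorithm on (797, 151) — divide until remainder is 0:
  797 = 5 · 151 + 42
  151 = 3 · 42 + 25
  42 = 1 · 25 + 17
  25 = 1 · 17 + 8
  17 = 2 · 8 + 1
  8 = 8 · 1 + 0
gcd(797, 151) = 1.
Track Bezout coefficients alongside the remainders: start with r₀ = 797 = a·1 + b·0 (s = 1, t = 0) and r₁ = 151 = a·0 + b·1 (s = 0, t = 1); each new remainder r_{k+1} = r_{k-1} − q_k·r_k inherits s_{k+1} = s_{k-1} − q_k·s_k, t_{k+1} = t_{k-1} − q_k·t_k, so r_k = a·s_k + b·t_k at every step:
  q = 5: r = 42, s = 1 − 5·0 = 1, t = 0 − 5·1 = -5  (check: 797·1 + 151·(-5) = 42)
  q = 3: r = 25, s = 0 − 3·1 = -3, t = 1 − 3·(-5) = 16  (check: 797·(-3) + 151·16 = 25)
  q = 1: r = 17, s = 1 − 1·(-3) = 4, t = -5 − 1·16 = -21  (check: 797·4 + 151·(-21) = 17)
  q = 1: r = 8, s = -3 − 1·4 = -7, t = 16 − 1·(-21) = 37  (check: 797·(-7) + 151·37 = 8)
  q = 2: r = 1, s = 4 − 2·(-7) = 18, t = -21 − 2·37 = -95  (check: 797·18 + 151·(-95) = 1)
The row with r = 1 (the gcd) gives the Bezout coefficients s = 18, t = -95.
Result: 797 · (18) + 151 · (-95) = 1.

gcd(797, 151) = 1; s = 18, t = -95 (check: 797·18 + 151·(-95) = 1).


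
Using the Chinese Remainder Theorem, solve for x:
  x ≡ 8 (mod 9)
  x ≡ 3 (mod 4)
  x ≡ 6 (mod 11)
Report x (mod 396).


Moduli 9, 4, 11 are pairwise coprime; by CRT there is a unique solution modulo M = 9 · 4 · 11 = 396.
Solve pairwise, accumulating the modulus:
  Start with x ≡ 8 (mod 9).
  Combine with x ≡ 3 (mod 4): since gcd(9, 4) = 1, we get a unique residue mod 36.
    Write x = 8 + 9·t and substitute into x ≡ 3 (mod 4): 9·t ≡ 3 − 8 = -5 (mod 4).
    Reduce coefficients mod 4: 1·t ≡ 3 (mod 4).
    So t ≡ 3 (mod 4).
    Then x = 8 + 9·3 = 35, valid modulo lcm(9, 4) = 36: x ≡ 35 (mod 36).
  Combine with x ≡ 6 (mod 11): since gcd(36, 11) = 1, we get a unique residue mod 396.
    Write x = 35 + 36·t and substitute into x ≡ 6 (mod 11): 36·t ≡ 6 − 35 = -29 (mod 11).
    Reduce coefficients mod 11: 3·t ≡ 4 (mod 11).
    The inverse of 3 mod 11 is 4 (since 3·4 = 12 = 1·11 + 1), so t ≡ 4·4 = 16 ≡ 5 (mod 11).
    Then x = 35 + 36·5 = 215, valid modulo lcm(36, 11) = 396: x ≡ 215 (mod 396).
Verify: 215 mod 9 = 8 ✓, 215 mod 4 = 3 ✓, 215 mod 11 = 6 ✓.

x ≡ 215 (mod 396).


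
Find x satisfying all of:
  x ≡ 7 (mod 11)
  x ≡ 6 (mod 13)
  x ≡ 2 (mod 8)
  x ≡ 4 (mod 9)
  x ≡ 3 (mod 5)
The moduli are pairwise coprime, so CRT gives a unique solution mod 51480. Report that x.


Product of moduli M = 11 · 13 · 8 · 9 · 5 = 51480.
Merge one congruence at a time:
  Start: x ≡ 7 (mod 11).
  Combine with x ≡ 6 (mod 13); new modulus lcm = 143.
    Write x = 7 + 11·t and substitute into x ≡ 6 (mod 13): 11·t ≡ 6 − 7 = -1 (mod 13).
    Reduce coefficients mod 13: 11·t ≡ 12 (mod 13).
    The inverse of 11 mod 13 is 6 (since 11·6 = 66 = 5·13 + 1), so t ≡ 6·12 = 72 ≡ 7 (mod 13).
    Then x = 7 + 11·7 = 84, valid modulo lcm(11, 13) = 143: x ≡ 84 (mod 143).
  Combine with x ≡ 2 (mod 8); new modulus lcm = 1144.
    Write x = 84 + 143·t and substitute into x ≡ 2 (mod 8): 143·t ≡ 2 − 84 = -82 (mod 8).
    Reduce coefficients mod 8: 7·t ≡ 6 (mod 8).
    The inverse of 7 mod 8 is 7 (since 7·7 = 49 = 6·8 + 1), so t ≡ 7·6 = 42 ≡ 2 (mod 8).
    Then x = 84 + 143·2 = 370, valid modulo lcm(143, 8) = 1144: x ≡ 370 (mod 1144).
  Combine with x ≡ 4 (mod 9); new modulus lcm = 10296.
    Write x = 370 + 1144·t and substitute into x ≡ 4 (mod 9): 1144·t ≡ 4 − 370 = -366 (mod 9).
    Reduce coefficients mod 9: 1·t ≡ 3 (mod 9).
    So t ≡ 3 (mod 9).
    Then x = 370 + 1144·3 = 3802, valid modulo lcm(1144, 9) = 10296: x ≡ 3802 (mod 10296).
  Combine with x ≡ 3 (mod 5); new modulus lcm = 51480.
    Write x = 3802 + 10296·t and substitute into x ≡ 3 (mod 5): 10296·t ≡ 3 − 3802 = -3799 (mod 5).
    Reduce coefficients mod 5: 1·t ≡ 1 (mod 5).
    So t ≡ 1 (mod 5).
    Then x = 3802 + 10296·1 = 14098, valid modulo lcm(10296, 5) = 51480: x ≡ 14098 (mod 51480).
Verify against each original: 14098 mod 11 = 7, 14098 mod 13 = 6, 14098 mod 8 = 2, 14098 mod 9 = 4, 14098 mod 5 = 3.

x ≡ 14098 (mod 51480).


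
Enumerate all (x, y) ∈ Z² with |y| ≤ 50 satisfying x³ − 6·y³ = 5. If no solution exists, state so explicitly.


The equation is x³ - 6y³ = 5. For fixed y, x³ = 6·y³ + 5, so a solution requires the RHS to be a perfect cube.
Strategy: iterate y from -50 to 50, compute RHS = 6·y³ + 5, and check whether it is a (positive or negative) perfect cube.
Check small values of y:
  y = 0: RHS = 5 is not a perfect cube.
  y = 1: RHS = 11 is not a perfect cube.
  y = -1: RHS = -1 = (-1)³ ⇒ x = -1 works.
  y = 2: RHS = 53 is not a perfect cube.
  y = -2: RHS = -43 is not a perfect cube.
  y = 3: RHS = 167 is not a perfect cube.
  y = -3: RHS = -157 is not a perfect cube.
Continuing the search up to |y| = 50 finds no further solutions beyond those listed.
Collected solutions: (-1, -1).

Solutions (with |y| ≤ 50): (-1, -1).


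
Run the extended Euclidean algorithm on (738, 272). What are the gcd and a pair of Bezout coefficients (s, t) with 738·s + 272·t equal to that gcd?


Euclidean algorithm on (738, 272) — divide until remainder is 0:
  738 = 2 · 272 + 194
  272 = 1 · 194 + 78
  194 = 2 · 78 + 38
  78 = 2 · 38 + 2
  38 = 19 · 2 + 0
gcd(738, 272) = 2.
Track Bezout coefficients alongside the remainders: start with r₀ = 738 = a·1 + b·0 (s = 1, t = 0) and r₁ = 272 = a·0 + b·1 (s = 0, t = 1); each new remainder r_{k+1} = r_{k-1} − q_k·r_k inherits s_{k+1} = s_{k-1} − q_k·s_k, t_{k+1} = t_{k-1} − q_k·t_k, so r_k = a·s_k + b·t_k at every step:
  q = 2: r = 194, s = 1 − 2·0 = 1, t = 0 − 2·1 = -2  (check: 738·1 + 272·(-2) = 194)
  q = 1: r = 78, s = 0 − 1·1 = -1, t = 1 − 1·(-2) = 3  (check: 738·(-1) + 272·3 = 78)
  q = 2: r = 38, s = 1 − 2·(-1) = 3, t = -2 − 2·3 = -8  (check: 738·3 + 272·(-8) = 38)
  q = 2: r = 2, s = -1 − 2·3 = -7, t = 3 − 2·(-8) = 19  (check: 738·(-7) + 272·19 = 2)
The row with r = 2 (the gcd) gives the Bezout coefficients s = -7, t = 19.
Result: 738 · (-7) + 272 · (19) = 2.

gcd(738, 272) = 2; s = -7, t = 19 (check: 738·(-7) + 272·19 = 2).


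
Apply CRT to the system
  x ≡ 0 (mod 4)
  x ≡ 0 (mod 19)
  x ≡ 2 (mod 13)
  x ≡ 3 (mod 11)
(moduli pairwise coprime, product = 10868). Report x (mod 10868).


Product of moduli M = 4 · 19 · 13 · 11 = 10868.
Merge one congruence at a time:
  Start: x ≡ 0 (mod 4).
  Combine with x ≡ 0 (mod 19); new modulus lcm = 76.
    Write x = 0 + 4·t and substitute into x ≡ 0 (mod 19): 4·t ≡ 0 − 0 = 0 (mod 19).
    The inverse of 4 mod 19 is 5 (since 4·5 = 20 = 1·19 + 1), so t ≡ 5·0 = 0 ≡ 0 (mod 19).
    Then x = 0 + 4·0 = 0, valid modulo lcm(4, 19) = 76: x ≡ 0 (mod 76).
  Combine with x ≡ 2 (mod 13); new modulus lcm = 988.
    Write x = 0 + 76·t and substitute into x ≡ 2 (mod 13): 76·t ≡ 2 − 0 = 2 (mod 13).
    Reduce coefficients mod 13: 11·t ≡ 2 (mod 13).
    The inverse of 11 mod 13 is 6 (since 11·6 = 66 = 5·13 + 1), so t ≡ 6·2 = 12 ≡ 12 (mod 13).
    Then x = 0 + 76·12 = 912, valid modulo lcm(76, 13) = 988: x ≡ 912 (mod 988).
  Combine with x ≡ 3 (mod 11); new modulus lcm = 10868.
    Write x = 912 + 988·t and substitute into x ≡ 3 (mod 11): 988·t ≡ 3 − 912 = -909 (mod 11).
    Reduce coefficients mod 11: 9·t ≡ 4 (mod 11).
    The inverse of 9 mod 11 is 5 (since 9·5 = 45 = 4·11 + 1), so t ≡ 5·4 = 20 ≡ 9 (mod 11).
    Then x = 912 + 988·9 = 9804, valid modulo lcm(988, 11) = 10868: x ≡ 9804 (mod 10868).
Verify against each original: 9804 mod 4 = 0, 9804 mod 19 = 0, 9804 mod 13 = 2, 9804 mod 11 = 3.

x ≡ 9804 (mod 10868).


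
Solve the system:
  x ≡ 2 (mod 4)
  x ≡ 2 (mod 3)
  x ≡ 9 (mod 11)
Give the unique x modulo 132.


Moduli 4, 3, 11 are pairwise coprime; by CRT there is a unique solution modulo M = 4 · 3 · 11 = 132.
Solve pairwise, accumulating the modulus:
  Start with x ≡ 2 (mod 4).
  Combine with x ≡ 2 (mod 3): since gcd(4, 3) = 1, we get a unique residue mod 12.
    Write x = 2 + 4·t and substitute into x ≡ 2 (mod 3): 4·t ≡ 2 − 2 = 0 (mod 3).
    Reduce coefficients mod 3: 1·t ≡ 0 (mod 3).
    So t ≡ 0 (mod 3).
    Then x = 2 + 4·0 = 2, valid modulo lcm(4, 3) = 12: x ≡ 2 (mod 12).
  Combine with x ≡ 9 (mod 11): since gcd(12, 11) = 1, we get a unique residue mod 132.
    Write x = 2 + 12·t and substitute into x ≡ 9 (mod 11): 12·t ≡ 9 − 2 = 7 (mod 11).
    Reduce coefficients mod 11: 1·t ≡ 7 (mod 11).
    So t ≡ 7 (mod 11).
    Then x = 2 + 12·7 = 86, valid modulo lcm(12, 11) = 132: x ≡ 86 (mod 132).
Verify: 86 mod 4 = 2 ✓, 86 mod 3 = 2 ✓, 86 mod 11 = 9 ✓.

x ≡ 86 (mod 132).


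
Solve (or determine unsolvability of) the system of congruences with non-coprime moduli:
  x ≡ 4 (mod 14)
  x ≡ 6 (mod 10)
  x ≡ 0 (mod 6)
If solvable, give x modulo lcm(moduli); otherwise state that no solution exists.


Moduli 14, 10, 6 are not pairwise coprime, so CRT works modulo lcm(m_i) when all pairwise compatibility conditions hold.
Pairwise compatibility: gcd(m_i, m_j) must divide a_i - a_j for every pair.
Merge one congruence at a time:
  Start: x ≡ 4 (mod 14).
  Combine with x ≡ 6 (mod 10): gcd(14, 10) = 2; 6 - 4 = 2, which IS divisible by 2, so compatible.
    Write x = 4 + 14·t and substitute into x ≡ 6 (mod 10): 14·t ≡ 6 − 4 = 2 (mod 10).
    Divide the congruence (and modulus) by g = 2: 7·t ≡ 1 (mod 5).
    Reduce coefficients mod 5: 2·t ≡ 1 (mod 5).
    The inverse of 2 mod 5 is 3 (since 2·3 = 6 = 1·5 + 1), so t ≡ 3·1 = 3 ≡ 3 (mod 5).
    Then x = 4 + 14·3 = 46, valid modulo lcm(14, 10) = 70: x ≡ 46 (mod 70).
  Combine with x ≡ 0 (mod 6): gcd(70, 6) = 2; 0 - 46 = -46, which IS divisible by 2, so compatible.
    Write x = 46 + 70·t and substitute into x ≡ 0 (mod 6): 70·t ≡ 0 − 46 = -46 (mod 6).
    Divide the congruence (and modulus) by g = 2: 35·t ≡ -23 (mod 3).
    Reduce coefficients mod 3: 2·t ≡ 1 (mod 3).
    The inverse of 2 mod 3 is 2 (since 2·2 = 4 = 1·3 + 1), so t ≡ 2·1 = 2 ≡ 2 (mod 3).
    Then x = 46 + 70·2 = 186, valid modulo lcm(70, 6) = 210: x ≡ 186 (mod 210).
Verify: 186 mod 14 = 4, 186 mod 10 = 6, 186 mod 6 = 0.

x ≡ 186 (mod 210).


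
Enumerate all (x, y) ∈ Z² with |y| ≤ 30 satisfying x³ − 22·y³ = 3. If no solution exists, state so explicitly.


The equation is x³ - 22y³ = 3. For fixed y, x³ = 22·y³ + 3, so a solution requires the RHS to be a perfect cube.
Strategy: iterate y from -30 to 30, compute RHS = 22·y³ + 3, and check whether it is a (positive or negative) perfect cube.
Check small values of y:
  y = 0: RHS = 3 is not a perfect cube.
  y = 1: RHS = 25 is not a perfect cube.
  y = -1: RHS = -19 is not a perfect cube.
  y = 2: RHS = 179 is not a perfect cube.
  y = -2: RHS = -173 is not a perfect cube.
  y = 3: RHS = 597 is not a perfect cube.
  y = -3: RHS = -591 is not a perfect cube.
Continuing the search up to |y| = 30 finds no solutions either.
No (x, y) in the scanned range satisfies the equation.

No integer solutions with |y| ≤ 30.


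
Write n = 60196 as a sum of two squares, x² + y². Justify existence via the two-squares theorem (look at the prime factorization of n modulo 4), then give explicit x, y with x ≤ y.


Step 1: Factor n = 60196 = 2^2 · 101 · 149.
Step 2: Check the mod-4 condition on each prime factor: 2 = 2 (special); 101 ≡ 1 (mod 4), exponent 1; 149 ≡ 1 (mod 4), exponent 1.
All primes ≡ 3 (mod 4) appear to even exponent (or don't appear), so by the two-squares theorem n IS expressible as a sum of two squares.
Step 3: Build a representation. Group n = k² · m with k = 2 and m = 101 · 149 = 15049 (a product of primes ≡ 1 (mod 4)); a representation of m scales to one of n via (k·x)² + (k·y)² = k²(x² + y²). Each prime p ≡ 1 (mod 4) is itself a sum of two squares; find a² by testing p − a² for a perfect square:
  101: 101 − 1² = 100 = 10² ⇒ 101 = 1² + 10².
  149: 149 − 1² = 148, 149 − 2² = 145, 149 − 3² = 140, 149 − 4² = 133, 149 − 5² = 124, 149 − 6² = 113, 149 − 7² = 100 = 10² ⇒ 149 = 7² + 10².
  Combine using the Brahmagupta–Fibonacci identity (a² + b²)(c² + d²) = (ac − bd)² + (ad + bc)² = (ac + bd)² + (ad − bc)²:
  101 · 149 = 15049: from (1² + 10²)(7² + 10²), take (1·7 − 10·10, 1·10 + 10·7) = (7 − 100, 10 + 70) = (-93, 80); dropping signs (only squares matter) gives (93, 80); check 93² + 80² = 8649 + 6400 = 15049 ✓.
  Scale by k = 2: (2·93, 2·80) = (186, 160).
Step 4: Order so x ≤ y and verify: 160² + 186² = 25600 + 34596 = 60196 = n. ✓

n = 60196 = 160² + 186² (one valid representation with x ≤ y).


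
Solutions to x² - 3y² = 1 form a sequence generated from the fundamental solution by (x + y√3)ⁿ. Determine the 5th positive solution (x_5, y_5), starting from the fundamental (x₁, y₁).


Step 1: Find the fundamental solution (x₁, y₁) of x² - 3y² = 1.
  Expand √3 as a continued fraction. a₀ = ⌊√3⌋ = 1; iterate m_{k+1} = d_k·a_k − m_k, d_{k+1} = (3 − m_{k+1}²)/d_k, a_{k+1} = ⌊(a₀ + m_{k+1})/d_{k+1}⌋ (starting m₀ = 0, d₀ = 1), with convergents p_k = a_k·p_{k-1} + p_{k-2}, q_k = a_k·q_{k-1} + q_{k-2} (p₋₁ = 1, q₋₁ = 0):
  k = 0: a₀ = 1; p₀/q₀ = 1/1; p₀² − 3·q₀² = 1 − 3 = -2.
  k = 1: m = 1, d = 2, a = ⌊(1 + 1)/2⌋ = 1; p/q = (1·1 + 1)/(1·1 + 0) = 2/1; p² − 3·q² = 4 − 3 = 1.
  The first convergent with p² − 3·q² = 1 gives the fundamental solution (x₁, y₁) = (2, 1).
Step 2: Apply the recurrence (x_{n+1}, y_{n+1}) = (x₁x_n + 3y₁y_n, x₁y_n + y₁x_n) repeatedly.
  From (x_1, y_1) = (2, 1): x_2 = 2·2 + 3·1·1 = 7; y_2 = 2·1 + 1·2 = 4.
  From (x_2, y_2) = (7, 4): x_3 = 2·7 + 3·1·4 = 26; y_3 = 2·4 + 1·7 = 15.
  From (x_3, y_3) = (26, 15): x_4 = 2·26 + 3·1·15 = 97; y_4 = 2·15 + 1·26 = 56.
  From (x_4, y_4) = (97, 56): x_5 = 2·97 + 3·1·56 = 362; y_5 = 2·56 + 1·97 = 209.
Step 3: Verify x_5² - 3·y_5² = 131044 - 131043 = 1 (should be 1). ✓

(x_1, y_1) = (2, 1); (x_5, y_5) = (362, 209).


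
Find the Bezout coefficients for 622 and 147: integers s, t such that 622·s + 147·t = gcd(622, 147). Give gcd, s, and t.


Euclidean algorithm on (622, 147) — divide until remainder is 0:
  622 = 4 · 147 + 34
  147 = 4 · 34 + 11
  34 = 3 · 11 + 1
  11 = 11 · 1 + 0
gcd(622, 147) = 1.
Track Bezout coefficients alongside the remainders: start with r₀ = 622 = a·1 + b·0 (s = 1, t = 0) and r₁ = 147 = a·0 + b·1 (s = 0, t = 1); each new remainder r_{k+1} = r_{k-1} − q_k·r_k inherits s_{k+1} = s_{k-1} − q_k·s_k, t_{k+1} = t_{k-1} − q_k·t_k, so r_k = a·s_k + b·t_k at every step:
  q = 4: r = 34, s = 1 − 4·0 = 1, t = 0 − 4·1 = -4  (check: 622·1 + 147·(-4) = 34)
  q = 4: r = 11, s = 0 − 4·1 = -4, t = 1 − 4·(-4) = 17  (check: 622·(-4) + 147·17 = 11)
  q = 3: r = 1, s = 1 − 3·(-4) = 13, t = -4 − 3·17 = -55  (check: 622·13 + 147·(-55) = 1)
The row with r = 1 (the gcd) gives the Bezout coefficients s = 13, t = -55.
Result: 622 · (13) + 147 · (-55) = 1.

gcd(622, 147) = 1; s = 13, t = -55 (check: 622·13 + 147·(-55) = 1).


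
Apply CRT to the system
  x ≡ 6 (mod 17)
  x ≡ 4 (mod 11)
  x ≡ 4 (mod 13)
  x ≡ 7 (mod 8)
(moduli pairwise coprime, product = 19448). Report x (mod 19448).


Product of moduli M = 17 · 11 · 13 · 8 = 19448.
Merge one congruence at a time:
  Start: x ≡ 6 (mod 17).
  Combine with x ≡ 4 (mod 11); new modulus lcm = 187.
    Write x = 6 + 17·t and substitute into x ≡ 4 (mod 11): 17·t ≡ 4 − 6 = -2 (mod 11).
    Reduce coefficients mod 11: 6·t ≡ 9 (mod 11).
    The inverse of 6 mod 11 is 2 (since 6·2 = 12 = 1·11 + 1), so t ≡ 2·9 = 18 ≡ 7 (mod 11).
    Then x = 6 + 17·7 = 125, valid modulo lcm(17, 11) = 187: x ≡ 125 (mod 187).
  Combine with x ≡ 4 (mod 13); new modulus lcm = 2431.
    Write x = 125 + 187·t and substitute into x ≡ 4 (mod 13): 187·t ≡ 4 − 125 = -121 (mod 13).
    Reduce coefficients mod 13: 5·t ≡ 9 (mod 13).
    The inverse of 5 mod 13 is 8 (since 5·8 = 40 = 3·13 + 1), so t ≡ 8·9 = 72 ≡ 7 (mod 13).
    Then x = 125 + 187·7 = 1434, valid modulo lcm(187, 13) = 2431: x ≡ 1434 (mod 2431).
  Combine with x ≡ 7 (mod 8); new modulus lcm = 19448.
    Write x = 1434 + 2431·t and substitute into x ≡ 7 (mod 8): 2431·t ≡ 7 − 1434 = -1427 (mod 8).
    Reduce coefficients mod 8: 7·t ≡ 5 (mod 8).
    The inverse of 7 mod 8 is 7 (since 7·7 = 49 = 6·8 + 1), so t ≡ 7·5 = 35 ≡ 3 (mod 8).
    Then x = 1434 + 2431·3 = 8727, valid modulo lcm(2431, 8) = 19448: x ≡ 8727 (mod 19448).
Verify against each original: 8727 mod 17 = 6, 8727 mod 11 = 4, 8727 mod 13 = 4, 8727 mod 8 = 7.

x ≡ 8727 (mod 19448).


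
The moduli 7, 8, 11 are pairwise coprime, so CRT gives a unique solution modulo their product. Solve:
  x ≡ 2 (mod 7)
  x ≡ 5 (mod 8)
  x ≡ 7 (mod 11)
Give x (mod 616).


Moduli 7, 8, 11 are pairwise coprime; by CRT there is a unique solution modulo M = 7 · 8 · 11 = 616.
Solve pairwise, accumulating the modulus:
  Start with x ≡ 2 (mod 7).
  Combine with x ≡ 5 (mod 8): since gcd(7, 8) = 1, we get a unique residue mod 56.
    Write x = 2 + 7·t and substitute into x ≡ 5 (mod 8): 7·t ≡ 5 − 2 = 3 (mod 8).
    The inverse of 7 mod 8 is 7 (since 7·7 = 49 = 6·8 + 1), so t ≡ 7·3 = 21 ≡ 5 (mod 8).
    Then x = 2 + 7·5 = 37, valid modulo lcm(7, 8) = 56: x ≡ 37 (mod 56).
  Combine with x ≡ 7 (mod 11): since gcd(56, 11) = 1, we get a unique residue mod 616.
    Write x = 37 + 56·t and substitute into x ≡ 7 (mod 11): 56·t ≡ 7 − 37 = -30 (mod 11).
    Reduce coefficients mod 11: 1·t ≡ 3 (mod 11).
    So t ≡ 3 (mod 11).
    Then x = 37 + 56·3 = 205, valid modulo lcm(56, 11) = 616: x ≡ 205 (mod 616).
Verify: 205 mod 7 = 2 ✓, 205 mod 8 = 5 ✓, 205 mod 11 = 7 ✓.

x ≡ 205 (mod 616).


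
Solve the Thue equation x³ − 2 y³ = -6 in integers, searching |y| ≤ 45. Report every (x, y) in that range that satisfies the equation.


The equation is x³ - 2y³ = -6. For fixed y, x³ = 2·y³ − 6, so a solution requires the RHS to be a perfect cube.
Strategy: iterate y from -45 to 45, compute RHS = 2·y³ − 6, and check whether it is a (positive or negative) perfect cube.
Check small values of y:
  y = 0: RHS = -6 is not a perfect cube.
  y = 1: RHS = -4 is not a perfect cube.
  y = -1: RHS = -8 = (-2)³ ⇒ x = -2 works.
  y = 2: RHS = 10 is not a perfect cube.
  y = -2: RHS = -22 is not a perfect cube.
  y = 3: RHS = 48 is not a perfect cube.
  y = -3: RHS = -60 is not a perfect cube.
Continuing the search up to |y| = 45 finds no further solutions beyond those listed.
Collected solutions: (-2, -1).

Solutions (with |y| ≤ 45): (-2, -1).


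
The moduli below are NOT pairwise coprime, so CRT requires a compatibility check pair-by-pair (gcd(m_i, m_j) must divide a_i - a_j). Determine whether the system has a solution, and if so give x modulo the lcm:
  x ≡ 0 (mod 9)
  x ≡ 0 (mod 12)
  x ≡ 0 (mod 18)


Moduli 9, 12, 18 are not pairwise coprime, so CRT works modulo lcm(m_i) when all pairwise compatibility conditions hold.
Pairwise compatibility: gcd(m_i, m_j) must divide a_i - a_j for every pair.
Merge one congruence at a time:
  Start: x ≡ 0 (mod 9).
  Combine with x ≡ 0 (mod 12): gcd(9, 12) = 3; 0 - 0 = 0, which IS divisible by 3, so compatible.
    Write x = 0 + 9·t and substitute into x ≡ 0 (mod 12): 9·t ≡ 0 − 0 = 0 (mod 12).
    Divide the congruence (and modulus) by g = 3: 3·t ≡ 0 (mod 4).
    The inverse of 3 mod 4 is 3 (since 3·3 = 9 = 2·4 + 1), so t ≡ 3·0 = 0 ≡ 0 (mod 4).
    Then x = 0 + 9·0 = 0, valid modulo lcm(9, 12) = 36: x ≡ 0 (mod 36).
  Combine with x ≡ 0 (mod 18): gcd(36, 18) = 18; 0 - 0 = 0, which IS divisible by 18, so compatible.
    Write x = 0 + 36·t and substitute into x ≡ 0 (mod 18): 36·t ≡ 0 − 0 = 0 (mod 18).
    Divide the congruence (and modulus) by g = 18: 2·t ≡ 0 (mod 1).
    Modulo 1 every t works; take t = 0.
    Then x = 0 + 36·0 = 0, valid modulo lcm(36, 18) = 36: x ≡ 0 (mod 36).
Verify: 0 mod 9 = 0, 0 mod 12 = 0, 0 mod 18 = 0.

x ≡ 0 (mod 36).


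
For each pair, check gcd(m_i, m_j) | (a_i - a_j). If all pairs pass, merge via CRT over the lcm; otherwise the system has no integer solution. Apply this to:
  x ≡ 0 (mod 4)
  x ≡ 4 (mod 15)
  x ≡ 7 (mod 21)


Moduli 4, 15, 21 are not pairwise coprime, so CRT works modulo lcm(m_i) when all pairwise compatibility conditions hold.
Pairwise compatibility: gcd(m_i, m_j) must divide a_i - a_j for every pair.
Merge one congruence at a time:
  Start: x ≡ 0 (mod 4).
  Combine with x ≡ 4 (mod 15): gcd(4, 15) = 1; 4 - 0 = 4, which IS divisible by 1, so compatible.
    Write x = 0 + 4·t and substitute into x ≡ 4 (mod 15): 4·t ≡ 4 − 0 = 4 (mod 15).
    The inverse of 4 mod 15 is 4 (since 4·4 = 16 = 1·15 + 1), so t ≡ 4·4 = 16 ≡ 1 (mod 15).
    Then x = 0 + 4·1 = 4, valid modulo lcm(4, 15) = 60: x ≡ 4 (mod 60).
  Combine with x ≡ 7 (mod 21): gcd(60, 21) = 3; 7 - 4 = 3, which IS divisible by 3, so compatible.
    Write x = 4 + 60·t and substitute into x ≡ 7 (mod 21): 60·t ≡ 7 − 4 = 3 (mod 21).
    Divide the congruence (and modulus) by g = 3: 20·t ≡ 1 (mod 7).
    Reduce coefficients mod 7: 6·t ≡ 1 (mod 7).
    The inverse of 6 mod 7 is 6 (since 6·6 = 36 = 5·7 + 1), so t ≡ 6·1 = 6 ≡ 6 (mod 7).
    Then x = 4 + 60·6 = 364, valid modulo lcm(60, 21) = 420: x ≡ 364 (mod 420).
Verify: 364 mod 4 = 0, 364 mod 15 = 4, 364 mod 21 = 7.

x ≡ 364 (mod 420).


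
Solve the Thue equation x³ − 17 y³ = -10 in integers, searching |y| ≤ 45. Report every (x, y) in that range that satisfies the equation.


The equation is x³ - 17y³ = -10. For fixed y, x³ = 17·y³ − 10, so a solution requires the RHS to be a perfect cube.
Strategy: iterate y from -45 to 45, compute RHS = 17·y³ − 10, and check whether it is a (positive or negative) perfect cube.
Check small values of y:
  y = 0: RHS = -10 is not a perfect cube.
  y = 1: RHS = 7 is not a perfect cube.
  y = -1: RHS = -27 = (-3)³ ⇒ x = -3 works.
  y = 2: RHS = 126 is not a perfect cube.
  y = -2: RHS = -146 is not a perfect cube.
  y = 3: RHS = 449 is not a perfect cube.
  y = -3: RHS = -469 is not a perfect cube.
Continuing the search up to |y| = 45 finds no further solutions beyond those listed.
Collected solutions: (-3, -1).

Solutions (with |y| ≤ 45): (-3, -1).


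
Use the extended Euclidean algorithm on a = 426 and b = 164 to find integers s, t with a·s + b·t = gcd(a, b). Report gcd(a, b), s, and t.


Euclidean algorithm on (426, 164) — divide until remainder is 0:
  426 = 2 · 164 + 98
  164 = 1 · 98 + 66
  98 = 1 · 66 + 32
  66 = 2 · 32 + 2
  32 = 16 · 2 + 0
gcd(426, 164) = 2.
Track Bezout coefficients alongside the remainders: start with r₀ = 426 = a·1 + b·0 (s = 1, t = 0) and r₁ = 164 = a·0 + b·1 (s = 0, t = 1); each new remainder r_{k+1} = r_{k-1} − q_k·r_k inherits s_{k+1} = s_{k-1} − q_k·s_k, t_{k+1} = t_{k-1} − q_k·t_k, so r_k = a·s_k + b·t_k at every step:
  q = 2: r = 98, s = 1 − 2·0 = 1, t = 0 − 2·1 = -2  (check: 426·1 + 164·(-2) = 98)
  q = 1: r = 66, s = 0 − 1·1 = -1, t = 1 − 1·(-2) = 3  (check: 426·(-1) + 164·3 = 66)
  q = 1: r = 32, s = 1 − 1·(-1) = 2, t = -2 − 1·3 = -5  (check: 426·2 + 164·(-5) = 32)
  q = 2: r = 2, s = -1 − 2·2 = -5, t = 3 − 2·(-5) = 13  (check: 426·(-5) + 164·13 = 2)
The row with r = 2 (the gcd) gives the Bezout coefficients s = -5, t = 13.
Result: 426 · (-5) + 164 · (13) = 2.

gcd(426, 164) = 2; s = -5, t = 13 (check: 426·(-5) + 164·13 = 2).


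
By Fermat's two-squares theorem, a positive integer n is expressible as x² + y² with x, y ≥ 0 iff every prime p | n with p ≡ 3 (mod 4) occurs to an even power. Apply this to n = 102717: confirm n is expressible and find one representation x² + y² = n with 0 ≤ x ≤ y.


Step 1: Factor n = 102717 = 3^2 · 101 · 113.
Step 2: Check the mod-4 condition on each prime factor: 3 ≡ 3 (mod 4), exponent 2 (must be even); 101 ≡ 1 (mod 4), exponent 1; 113 ≡ 1 (mod 4), exponent 1.
All primes ≡ 3 (mod 4) appear to even exponent (or don't appear), so by the two-squares theorem n IS expressible as a sum of two squares.
Step 3: Build a representation. Group n = k² · m with k = 3 and m = 101 · 113 = 11413 (a product of primes ≡ 1 (mod 4)); a representation of m scales to one of n via (k·x)² + (k·y)² = k²(x² + y²). Each prime p ≡ 1 (mod 4) is itself a sum of two squares; find a² by testing p − a² for a perfect square:
  101: 101 − 1² = 100 = 10² ⇒ 101 = 1² + 10².
  113: 113 − 1² = 112, 113 − 2² = 109, 113 − 3² = 104, 113 − 4² = 97, 113 − 5² = 88, 113 − 6² = 77, 113 − 7² = 64 = 8² ⇒ 113 = 7² + 8².
  Combine using the Brahmagupta–Fibonacci identity (a² + b²)(c² + d²) = (ac − bd)² + (ad + bc)² = (ac + bd)² + (ad − bc)²:
  101 · 113 = 11413: from (1² + 10²)(7² + 8²), take (1·7 − 10·8, 1·8 + 10·7) = (7 − 80, 8 + 70) = (-73, 78); dropping signs (only squares matter) gives (73, 78); check 73² + 78² = 5329 + 6084 = 11413 ✓.
  Scale by k = 3: (3·73, 3·78) = (219, 234).
Step 4: Order so x ≤ y and verify: 219² + 234² = 47961 + 54756 = 102717 = n. ✓

n = 102717 = 219² + 234² (one valid representation with x ≤ y).


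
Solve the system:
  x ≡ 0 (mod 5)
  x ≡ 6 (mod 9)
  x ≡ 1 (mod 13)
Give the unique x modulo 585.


Moduli 5, 9, 13 are pairwise coprime; by CRT there is a unique solution modulo M = 5 · 9 · 13 = 585.
Solve pairwise, accumulating the modulus:
  Start with x ≡ 0 (mod 5).
  Combine with x ≡ 6 (mod 9): since gcd(5, 9) = 1, we get a unique residue mod 45.
    Write x = 0 + 5·t and substitute into x ≡ 6 (mod 9): 5·t ≡ 6 − 0 = 6 (mod 9).
    The inverse of 5 mod 9 is 2 (since 5·2 = 10 = 1·9 + 1), so t ≡ 2·6 = 12 ≡ 3 (mod 9).
    Then x = 0 + 5·3 = 15, valid modulo lcm(5, 9) = 45: x ≡ 15 (mod 45).
  Combine with x ≡ 1 (mod 13): since gcd(45, 13) = 1, we get a unique residue mod 585.
    Write x = 15 + 45·t and substitute into x ≡ 1 (mod 13): 45·t ≡ 1 − 15 = -14 (mod 13).
    Reduce coefficients mod 13: 6·t ≡ 12 (mod 13).
    The inverse of 6 mod 13 is 11 (since 6·11 = 66 = 5·13 + 1), so t ≡ 11·12 = 132 ≡ 2 (mod 13).
    Then x = 15 + 45·2 = 105, valid modulo lcm(45, 13) = 585: x ≡ 105 (mod 585).
Verify: 105 mod 5 = 0 ✓, 105 mod 9 = 6 ✓, 105 mod 13 = 1 ✓.

x ≡ 105 (mod 585).


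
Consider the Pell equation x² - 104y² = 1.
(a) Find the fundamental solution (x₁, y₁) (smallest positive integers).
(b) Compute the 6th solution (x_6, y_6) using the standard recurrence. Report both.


Step 1: Find the fundamental solution (x₁, y₁) of x² - 104y² = 1.
  Expand √104 as a continued fraction. a₀ = ⌊√104⌋ = 10; iterate m_{k+1} = d_k·a_k − m_k, d_{k+1} = (104 − m_{k+1}²)/d_k, a_{k+1} = ⌊(a₀ + m_{k+1})/d_{k+1}⌋ (starting m₀ = 0, d₀ = 1), with convergents p_k = a_k·p_{k-1} + p_{k-2}, q_k = a_k·q_{k-1} + q_{k-2} (p₋₁ = 1, q₋₁ = 0):
  k = 0: a₀ = 10; p₀/q₀ = 10/1; p₀² − 104·q₀² = 100 − 104 = -4.
  k = 1: m = 10, d = 4, a = ⌊(10 + 10)/4⌋ = 5; p/q = (5·10 + 1)/(5·1 + 0) = 51/5; p² − 104·q² = 2601 − 2600 = 1.
  The first convergent with p² − 104·q² = 1 gives the fundamental solution (x₁, y₁) = (51, 5).
Step 2: Apply the recurrence (x_{n+1}, y_{n+1}) = (x₁x_n + 104y₁y_n, x₁y_n + y₁x_n) repeatedly.
  From (x_1, y_1) = (51, 5): x_2 = 51·51 + 104·5·5 = 5201; y_2 = 51·5 + 5·51 = 510.
  From (x_2, y_2) = (5201, 510): x_3 = 51·5201 + 104·5·510 = 530451; y_3 = 51·510 + 5·5201 = 52015.
  From (x_3, y_3) = (530451, 52015): x_4 = 51·530451 + 104·5·52015 = 54100801; y_4 = 51·52015 + 5·530451 = 5305020.
  From (x_4, y_4) = (54100801, 5305020): x_5 = 51·54100801 + 104·5·5305020 = 5517751251; y_5 = 51·5305020 + 5·54100801 = 541060025.
  From (x_5, y_5) = (5517751251, 541060025): x_6 = 51·5517751251 + 104·5·541060025 = 562756526801; y_6 = 51·541060025 + 5·5517751251 = 55182817530.
Step 3: Verify x_6² - 104·y_6² = 316694908457124631293601 - 316694908457124631293600 = 1 (should be 1). ✓

(x_1, y_1) = (51, 5); (x_6, y_6) = (562756526801, 55182817530).


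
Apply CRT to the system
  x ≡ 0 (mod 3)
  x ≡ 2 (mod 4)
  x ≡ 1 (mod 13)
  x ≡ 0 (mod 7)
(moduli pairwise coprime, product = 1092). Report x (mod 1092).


Product of moduli M = 3 · 4 · 13 · 7 = 1092.
Merge one congruence at a time:
  Start: x ≡ 0 (mod 3).
  Combine with x ≡ 2 (mod 4); new modulus lcm = 12.
    Write x = 0 + 3·t and substitute into x ≡ 2 (mod 4): 3·t ≡ 2 − 0 = 2 (mod 4).
    The inverse of 3 mod 4 is 3 (since 3·3 = 9 = 2·4 + 1), so t ≡ 3·2 = 6 ≡ 2 (mod 4).
    Then x = 0 + 3·2 = 6, valid modulo lcm(3, 4) = 12: x ≡ 6 (mod 12).
  Combine with x ≡ 1 (mod 13); new modulus lcm = 156.
    Write x = 6 + 12·t and substitute into x ≡ 1 (mod 13): 12·t ≡ 1 − 6 = -5 (mod 13).
    Reduce coefficients mod 13: 12·t ≡ 8 (mod 13).
    The inverse of 12 mod 13 is 12 (since 12·12 = 144 = 11·13 + 1), so t ≡ 12·8 = 96 ≡ 5 (mod 13).
    Then x = 6 + 12·5 = 66, valid modulo lcm(12, 13) = 156: x ≡ 66 (mod 156).
  Combine with x ≡ 0 (mod 7); new modulus lcm = 1092.
    Write x = 66 + 156·t and substitute into x ≡ 0 (mod 7): 156·t ≡ 0 − 66 = -66 (mod 7).
    Reduce coefficients mod 7: 2·t ≡ 4 (mod 7).
    The inverse of 2 mod 7 is 4 (since 2·4 = 8 = 1·7 + 1), so t ≡ 4·4 = 16 ≡ 2 (mod 7).
    Then x = 66 + 156·2 = 378, valid modulo lcm(156, 7) = 1092: x ≡ 378 (mod 1092).
Verify against each original: 378 mod 3 = 0, 378 mod 4 = 2, 378 mod 13 = 1, 378 mod 7 = 0.

x ≡ 378 (mod 1092).


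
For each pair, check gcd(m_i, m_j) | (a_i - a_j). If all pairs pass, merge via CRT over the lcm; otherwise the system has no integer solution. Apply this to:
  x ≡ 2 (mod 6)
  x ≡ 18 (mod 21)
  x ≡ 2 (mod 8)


Moduli 6, 21, 8 are not pairwise coprime, so CRT works modulo lcm(m_i) when all pairwise compatibility conditions hold.
Pairwise compatibility: gcd(m_i, m_j) must divide a_i - a_j for every pair.
Merge one congruence at a time:
  Start: x ≡ 2 (mod 6).
  Combine with x ≡ 18 (mod 21): gcd(6, 21) = 3, and 18 - 2 = 16 is NOT divisible by 3.
    ⇒ system is inconsistent (no integer solution).

No solution (the system is inconsistent).


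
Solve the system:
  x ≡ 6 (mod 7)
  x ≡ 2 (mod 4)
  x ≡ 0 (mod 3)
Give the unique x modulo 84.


Moduli 7, 4, 3 are pairwise coprime; by CRT there is a unique solution modulo M = 7 · 4 · 3 = 84.
Solve pairwise, accumulating the modulus:
  Start with x ≡ 6 (mod 7).
  Combine with x ≡ 2 (mod 4): since gcd(7, 4) = 1, we get a unique residue mod 28.
    Write x = 6 + 7·t and substitute into x ≡ 2 (mod 4): 7·t ≡ 2 − 6 = -4 (mod 4).
    Reduce coefficients mod 4: 3·t ≡ 0 (mod 4).
    The inverse of 3 mod 4 is 3 (since 3·3 = 9 = 2·4 + 1), so t ≡ 3·0 = 0 ≡ 0 (mod 4).
    Then x = 6 + 7·0 = 6, valid modulo lcm(7, 4) = 28: x ≡ 6 (mod 28).
  Combine with x ≡ 0 (mod 3): since gcd(28, 3) = 1, we get a unique residue mod 84.
    Write x = 6 + 28·t and substitute into x ≡ 0 (mod 3): 28·t ≡ 0 − 6 = -6 (mod 3).
    Reduce coefficients mod 3: 1·t ≡ 0 (mod 3).
    So t ≡ 0 (mod 3).
    Then x = 6 + 28·0 = 6, valid modulo lcm(28, 3) = 84: x ≡ 6 (mod 84).
Verify: 6 mod 7 = 6 ✓, 6 mod 4 = 2 ✓, 6 mod 3 = 0 ✓.

x ≡ 6 (mod 84).
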